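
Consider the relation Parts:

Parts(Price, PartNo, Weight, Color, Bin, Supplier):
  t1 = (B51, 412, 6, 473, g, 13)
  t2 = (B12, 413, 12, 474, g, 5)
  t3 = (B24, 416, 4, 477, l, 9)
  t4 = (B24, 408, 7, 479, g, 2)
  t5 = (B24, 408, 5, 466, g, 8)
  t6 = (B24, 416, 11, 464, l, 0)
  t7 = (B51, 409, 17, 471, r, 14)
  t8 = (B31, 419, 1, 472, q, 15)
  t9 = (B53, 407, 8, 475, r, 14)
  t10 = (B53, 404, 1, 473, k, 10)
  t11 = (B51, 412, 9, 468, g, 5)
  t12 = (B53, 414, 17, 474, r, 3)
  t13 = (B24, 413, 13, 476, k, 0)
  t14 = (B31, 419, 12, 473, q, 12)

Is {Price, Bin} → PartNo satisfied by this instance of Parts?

No

(Price=B51, Bin=g): rows 1, 11 → PartNo = 412, 412 ✓
(Price=B12, Bin=g): row 2 → PartNo = 413 ✓
(Price=B24, Bin=l): rows 3, 6 → PartNo = 416, 416 ✓
(Price=B24, Bin=g): rows 4, 5 → PartNo = 408, 408 ✓
(Price=B51, Bin=r): row 7 → PartNo = 409 ✓
(Price=B31, Bin=q): rows 8, 14 → PartNo = 419, 419 ✓
(Price=B53, Bin=r): rows 9, 12 → PartNo takes values {407, 414} — violation
(Price=B53, Bin=k): row 10 → PartNo = 404 ✓
(Price=B24, Bin=k): row 13 → PartNo = 413 ✓
Two rows agree on {Price, Bin} but differ on PartNo, so {Price, Bin} → PartNo does not hold.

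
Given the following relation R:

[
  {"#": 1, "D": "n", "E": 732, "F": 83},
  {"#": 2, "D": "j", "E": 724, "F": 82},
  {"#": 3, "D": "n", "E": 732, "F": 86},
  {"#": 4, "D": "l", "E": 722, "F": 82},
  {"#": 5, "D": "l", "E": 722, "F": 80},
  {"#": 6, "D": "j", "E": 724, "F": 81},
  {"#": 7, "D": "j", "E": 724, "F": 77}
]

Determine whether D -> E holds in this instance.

Yes

D=n: rows 1, 3 → E = 732, 732 ✓
D=j: rows 2, 6, 7 → E = 724, 724, 724 ✓
D=l: rows 4, 5 → E = 722, 722 ✓
Every D value is associated with a single E value, so D -> E holds.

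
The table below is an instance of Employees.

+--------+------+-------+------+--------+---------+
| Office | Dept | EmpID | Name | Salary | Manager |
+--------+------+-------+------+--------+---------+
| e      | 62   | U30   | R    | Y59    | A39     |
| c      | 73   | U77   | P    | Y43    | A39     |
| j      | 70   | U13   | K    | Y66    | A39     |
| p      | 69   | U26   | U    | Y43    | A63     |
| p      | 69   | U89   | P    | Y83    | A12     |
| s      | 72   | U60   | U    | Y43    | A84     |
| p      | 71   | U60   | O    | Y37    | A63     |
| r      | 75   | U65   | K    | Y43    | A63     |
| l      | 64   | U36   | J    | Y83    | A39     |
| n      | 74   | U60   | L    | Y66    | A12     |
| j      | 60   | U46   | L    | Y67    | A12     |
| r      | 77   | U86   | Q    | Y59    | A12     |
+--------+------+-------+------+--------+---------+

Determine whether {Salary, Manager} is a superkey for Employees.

No

Two distinct rows share (Salary=Y43, Manager=A63), so {Salary, Manager} does not determine every attribute — not a superkey.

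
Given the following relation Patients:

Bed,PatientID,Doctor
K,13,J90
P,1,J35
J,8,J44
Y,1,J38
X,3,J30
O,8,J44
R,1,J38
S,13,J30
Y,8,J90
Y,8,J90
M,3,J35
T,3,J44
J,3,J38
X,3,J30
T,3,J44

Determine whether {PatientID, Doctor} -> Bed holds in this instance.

No

(PatientID=13, Doctor=J90): 1 row → Bed = K ✓
(PatientID=1, Doctor=J35): 1 row → Bed = P ✓
(PatientID=8, Doctor=J44): 2 rows → Bed takes values {J, O} — violation
(PatientID=1, Doctor=J38): 2 rows → Bed takes values {Y, R} — violation
(PatientID=3, Doctor=J30): 2 rows → Bed = X, X ✓
(PatientID=13, Doctor=J30): 1 row → Bed = S ✓
(PatientID=8, Doctor=J90): 2 rows → Bed = Y, Y ✓
(PatientID=3, Doctor=J35): 1 row → Bed = M ✓
(PatientID=3, Doctor=J44): 2 rows → Bed = T, T ✓
(PatientID=3, Doctor=J38): 1 row → Bed = J ✓
Two rows agree on {PatientID, Doctor} but differ on Bed, so {PatientID, Doctor} -> Bed does not hold.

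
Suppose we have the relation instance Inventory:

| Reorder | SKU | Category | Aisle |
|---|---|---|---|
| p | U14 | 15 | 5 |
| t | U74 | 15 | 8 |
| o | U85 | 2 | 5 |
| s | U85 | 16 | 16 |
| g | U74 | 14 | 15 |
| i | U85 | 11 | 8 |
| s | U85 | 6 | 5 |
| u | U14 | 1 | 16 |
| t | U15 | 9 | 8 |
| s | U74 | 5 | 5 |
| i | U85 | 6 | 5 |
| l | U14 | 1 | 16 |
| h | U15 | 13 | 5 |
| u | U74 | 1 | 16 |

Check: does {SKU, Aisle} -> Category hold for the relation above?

No

(SKU=U14, Aisle=5): 1 row → Category = 15 ✓
(SKU=U74, Aisle=8): 1 row → Category = 15 ✓
(SKU=U85, Aisle=5): 3 rows → Category takes values {2, 6} — violation
(SKU=U85, Aisle=16): 1 row → Category = 16 ✓
(SKU=U74, Aisle=15): 1 row → Category = 14 ✓
(SKU=U85, Aisle=8): 1 row → Category = 11 ✓
(SKU=U14, Aisle=16): 2 rows → Category = 1, 1 ✓
(SKU=U15, Aisle=8): 1 row → Category = 9 ✓
(SKU=U74, Aisle=5): 1 row → Category = 5 ✓
(SKU=U15, Aisle=5): 1 row → Category = 13 ✓
(SKU=U74, Aisle=16): 1 row → Category = 1 ✓
Two rows agree on {SKU, Aisle} but differ on Category, so {SKU, Aisle} -> Category does not hold.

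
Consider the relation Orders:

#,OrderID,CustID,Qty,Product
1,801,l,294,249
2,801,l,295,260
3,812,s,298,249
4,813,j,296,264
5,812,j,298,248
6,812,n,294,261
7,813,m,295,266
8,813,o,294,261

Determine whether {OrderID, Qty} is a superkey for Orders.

No

Rows 3 and 5 have the same {OrderID, Qty} value (OrderID=812, Qty=298) but are distinct tuples, so {OrderID, Qty} does not determine every attribute — not a superkey.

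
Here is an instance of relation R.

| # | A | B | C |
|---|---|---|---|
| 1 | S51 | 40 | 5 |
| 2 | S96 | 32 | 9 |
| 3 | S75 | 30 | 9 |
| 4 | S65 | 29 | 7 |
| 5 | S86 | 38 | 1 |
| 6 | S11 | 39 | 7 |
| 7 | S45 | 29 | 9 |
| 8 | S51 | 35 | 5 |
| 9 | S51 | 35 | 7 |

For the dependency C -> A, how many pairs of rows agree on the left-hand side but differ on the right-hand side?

6

C=5: all 2 rows agree on A — 0 pairs.
C=9: violating pairs (2,3), (2,7), (3,7) — 3 pairs.
C=7: violating pairs (4,6), (4,9), (6,9) — 3 pairs.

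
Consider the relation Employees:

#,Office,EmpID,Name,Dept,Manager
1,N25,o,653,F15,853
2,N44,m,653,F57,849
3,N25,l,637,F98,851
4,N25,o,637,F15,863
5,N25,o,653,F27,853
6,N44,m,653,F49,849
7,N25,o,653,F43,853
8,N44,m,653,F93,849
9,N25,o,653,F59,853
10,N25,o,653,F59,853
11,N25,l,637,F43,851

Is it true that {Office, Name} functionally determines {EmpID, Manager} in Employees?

(Office=N25, Name=653): rows 1, 5, 7, 9, 10 → {EmpID,Manager} = (o, 853), (o, 853), (o, 853), (o, 853), (o, 853) ✓
(Office=N44, Name=653): rows 2, 6, 8 → {EmpID,Manager} = (m, 849), (m, 849), (m, 849) ✓
(Office=N25, Name=637): rows 3, 4, 11 → {EmpID,Manager} takes values {(l, 851), (o, 863)} — violation
Two rows agree on {Office, Name} but differ on {EmpID, Manager}, so {Office, Name} → {EmpID, Manager} does not hold.

No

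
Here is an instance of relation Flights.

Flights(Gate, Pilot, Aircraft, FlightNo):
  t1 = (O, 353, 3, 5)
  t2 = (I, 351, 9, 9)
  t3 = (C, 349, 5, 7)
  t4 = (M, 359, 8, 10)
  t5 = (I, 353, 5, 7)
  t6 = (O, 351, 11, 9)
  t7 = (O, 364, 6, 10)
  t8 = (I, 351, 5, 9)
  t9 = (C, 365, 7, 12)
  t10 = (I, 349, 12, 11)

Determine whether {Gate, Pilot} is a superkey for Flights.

Rows 2 and 8 have the same {Gate, Pilot} value (Gate=I, Pilot=351) but are distinct tuples, so {Gate, Pilot} does not determine every attribute — not a superkey.

No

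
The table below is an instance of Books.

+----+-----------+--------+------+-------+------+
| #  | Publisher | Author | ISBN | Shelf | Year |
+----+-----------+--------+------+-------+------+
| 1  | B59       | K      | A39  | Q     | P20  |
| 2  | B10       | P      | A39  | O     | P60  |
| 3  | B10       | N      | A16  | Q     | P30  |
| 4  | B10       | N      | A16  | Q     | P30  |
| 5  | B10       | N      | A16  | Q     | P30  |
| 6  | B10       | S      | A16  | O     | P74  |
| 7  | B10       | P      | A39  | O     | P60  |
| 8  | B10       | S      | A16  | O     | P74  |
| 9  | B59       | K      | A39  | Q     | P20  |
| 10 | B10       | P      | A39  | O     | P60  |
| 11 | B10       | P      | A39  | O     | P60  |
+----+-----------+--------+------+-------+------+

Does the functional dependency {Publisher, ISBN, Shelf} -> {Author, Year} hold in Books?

(Publisher=B59, ISBN=A39, Shelf=Q): rows 1, 9 → {Author,Year} = (K, P20), (K, P20) ✓
(Publisher=B10, ISBN=A39, Shelf=O): rows 2, 7, 10, 11 → {Author,Year} = (P, P60), (P, P60), (P, P60), (P, P60) ✓
(Publisher=B10, ISBN=A16, Shelf=Q): rows 3, 4, 5 → {Author,Year} = (N, P30), (N, P30), (N, P30) ✓
(Publisher=B10, ISBN=A16, Shelf=O): rows 6, 8 → {Author,Year} = (S, P74), (S, P74) ✓
Every {Publisher, ISBN, Shelf} value is associated with a single {Author, Year} value, so {Publisher, ISBN, Shelf} -> {Author, Year} holds.

Yes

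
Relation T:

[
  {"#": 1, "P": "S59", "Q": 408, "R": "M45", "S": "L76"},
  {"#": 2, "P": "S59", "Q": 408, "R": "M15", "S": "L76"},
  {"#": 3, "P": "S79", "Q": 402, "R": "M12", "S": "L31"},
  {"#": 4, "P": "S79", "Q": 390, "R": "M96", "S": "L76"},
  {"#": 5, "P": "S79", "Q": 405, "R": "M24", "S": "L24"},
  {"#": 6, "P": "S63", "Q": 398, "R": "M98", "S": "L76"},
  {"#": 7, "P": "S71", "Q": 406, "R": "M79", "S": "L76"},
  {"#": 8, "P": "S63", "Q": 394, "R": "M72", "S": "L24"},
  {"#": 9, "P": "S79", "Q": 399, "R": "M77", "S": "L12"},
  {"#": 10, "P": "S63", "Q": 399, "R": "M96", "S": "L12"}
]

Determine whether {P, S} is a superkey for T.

Rows 1 and 2 have the same {P, S} value (P=S59, S=L76) but are distinct tuples, so {P, S} does not determine every attribute — not a superkey.

No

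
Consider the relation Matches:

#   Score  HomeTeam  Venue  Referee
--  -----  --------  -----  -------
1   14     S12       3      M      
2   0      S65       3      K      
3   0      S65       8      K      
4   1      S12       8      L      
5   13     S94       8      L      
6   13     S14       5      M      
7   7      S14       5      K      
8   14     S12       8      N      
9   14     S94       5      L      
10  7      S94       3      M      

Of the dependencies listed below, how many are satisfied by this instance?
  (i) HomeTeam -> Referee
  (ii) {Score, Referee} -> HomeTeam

(i) HomeTeam -> Referee: HomeTeam=S12: rows 1, 4, 8 → Referee takes values {M, L, N} — violation; HomeTeam=S94: rows 5, 9, 10 → Referee takes values {L, M} — violation; HomeTeam=S14: rows 6, 7 → Referee takes values {M, K} — violation — fails.
(ii) {Score, Referee} -> HomeTeam: every LHS value maps to a single RHS value — holds.
1 of the 2 dependencies holds.

1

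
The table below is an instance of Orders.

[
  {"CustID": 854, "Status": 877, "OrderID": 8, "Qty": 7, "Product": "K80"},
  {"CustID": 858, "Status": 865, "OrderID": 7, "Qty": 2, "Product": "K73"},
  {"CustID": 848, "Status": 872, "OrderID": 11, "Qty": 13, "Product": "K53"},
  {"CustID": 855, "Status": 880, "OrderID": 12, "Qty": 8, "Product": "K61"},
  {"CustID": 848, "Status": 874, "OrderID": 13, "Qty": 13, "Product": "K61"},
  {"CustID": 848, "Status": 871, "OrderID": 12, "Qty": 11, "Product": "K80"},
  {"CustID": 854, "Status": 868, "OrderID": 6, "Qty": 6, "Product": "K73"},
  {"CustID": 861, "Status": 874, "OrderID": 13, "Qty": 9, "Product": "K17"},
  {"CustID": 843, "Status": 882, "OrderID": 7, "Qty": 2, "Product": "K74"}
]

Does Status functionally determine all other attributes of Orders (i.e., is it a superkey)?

Two distinct rows share Status=874, so Status does not determine every attribute — not a superkey.

No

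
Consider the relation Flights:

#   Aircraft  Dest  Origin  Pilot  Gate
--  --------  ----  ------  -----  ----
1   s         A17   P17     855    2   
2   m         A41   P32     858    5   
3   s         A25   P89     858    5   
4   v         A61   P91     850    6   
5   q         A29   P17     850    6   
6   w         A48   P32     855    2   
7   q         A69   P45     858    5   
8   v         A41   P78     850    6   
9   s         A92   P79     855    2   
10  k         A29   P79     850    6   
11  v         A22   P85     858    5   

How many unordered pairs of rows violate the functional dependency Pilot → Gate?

Pilot=855: all 3 rows agree on Gate — 0 pairs.
Pilot=858: all 4 rows agree on Gate — 0 pairs.
Pilot=850: all 4 rows agree on Gate — 0 pairs.

0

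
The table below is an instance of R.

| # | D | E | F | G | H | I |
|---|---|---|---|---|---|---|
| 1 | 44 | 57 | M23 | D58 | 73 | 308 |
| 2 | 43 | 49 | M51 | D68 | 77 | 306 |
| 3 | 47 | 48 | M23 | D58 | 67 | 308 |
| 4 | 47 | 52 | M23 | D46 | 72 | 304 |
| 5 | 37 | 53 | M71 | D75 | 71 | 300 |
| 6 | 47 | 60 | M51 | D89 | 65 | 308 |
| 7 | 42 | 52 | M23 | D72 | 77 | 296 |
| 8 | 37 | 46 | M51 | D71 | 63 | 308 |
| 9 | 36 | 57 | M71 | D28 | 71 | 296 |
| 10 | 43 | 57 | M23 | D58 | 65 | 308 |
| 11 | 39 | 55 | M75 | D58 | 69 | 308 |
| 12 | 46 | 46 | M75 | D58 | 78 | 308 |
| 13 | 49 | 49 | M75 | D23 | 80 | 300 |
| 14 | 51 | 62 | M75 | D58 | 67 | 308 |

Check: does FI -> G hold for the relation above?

(F=M23, I=308): rows 1, 3, 10 → G = D58, D58, D58 ✓
(F=M51, I=306): row 2 → G = D68 ✓
(F=M23, I=304): row 4 → G = D46 ✓
(F=M71, I=300): row 5 → G = D75 ✓
(F=M51, I=308): rows 6, 8 → G takes values {D89, D71} — violation
(F=M23, I=296): row 7 → G = D72 ✓
(F=M71, I=296): row 9 → G = D28 ✓
(F=M75, I=308): rows 11, 12, 14 → G = D58, D58, D58 ✓
(F=M75, I=300): row 13 → G = D23 ✓
Two rows agree on FI but differ on G, so FI -> G does not hold.

No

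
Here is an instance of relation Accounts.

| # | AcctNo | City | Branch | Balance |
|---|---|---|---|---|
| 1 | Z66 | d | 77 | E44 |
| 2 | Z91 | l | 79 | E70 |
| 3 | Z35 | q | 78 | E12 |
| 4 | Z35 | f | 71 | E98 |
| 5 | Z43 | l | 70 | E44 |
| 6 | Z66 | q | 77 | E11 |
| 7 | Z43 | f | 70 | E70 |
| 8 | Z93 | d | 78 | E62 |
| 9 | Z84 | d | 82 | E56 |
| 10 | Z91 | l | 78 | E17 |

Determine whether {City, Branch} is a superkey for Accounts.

All 10 rows have distinct {City, Branch} values, so {City, Branch} → (all attributes) holds and {City, Branch} is a superkey.

Yes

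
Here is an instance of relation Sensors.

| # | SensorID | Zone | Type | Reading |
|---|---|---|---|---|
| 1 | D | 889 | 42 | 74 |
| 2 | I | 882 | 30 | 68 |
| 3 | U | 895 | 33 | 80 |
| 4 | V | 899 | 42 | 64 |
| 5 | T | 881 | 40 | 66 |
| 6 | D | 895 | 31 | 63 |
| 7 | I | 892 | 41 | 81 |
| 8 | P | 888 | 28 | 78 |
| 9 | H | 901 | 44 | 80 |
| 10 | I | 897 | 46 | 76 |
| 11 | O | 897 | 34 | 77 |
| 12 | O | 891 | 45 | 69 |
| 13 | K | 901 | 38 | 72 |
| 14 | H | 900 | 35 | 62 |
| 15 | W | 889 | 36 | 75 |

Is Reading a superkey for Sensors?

No

Rows 3 and 9 have the same Reading value Reading=80 but are distinct tuples, so Reading does not determine every attribute — not a superkey.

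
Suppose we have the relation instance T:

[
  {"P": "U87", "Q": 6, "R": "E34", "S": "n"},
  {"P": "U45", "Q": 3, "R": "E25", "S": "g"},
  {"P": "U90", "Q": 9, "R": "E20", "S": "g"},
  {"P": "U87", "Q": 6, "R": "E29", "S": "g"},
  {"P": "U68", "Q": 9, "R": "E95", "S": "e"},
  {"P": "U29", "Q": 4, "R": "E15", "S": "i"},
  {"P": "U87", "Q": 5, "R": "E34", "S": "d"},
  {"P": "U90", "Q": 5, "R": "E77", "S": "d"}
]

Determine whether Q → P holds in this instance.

Q=6: 2 rows → P = U87, U87 ✓
Q=3: 1 row → P = U45 ✓
Q=9: 2 rows → P takes values {U90, U68} — violation
Q=4: 1 row → P = U29 ✓
Q=5: 2 rows → P takes values {U87, U90} — violation
Two rows agree on Q but differ on P, so Q → P does not hold.

No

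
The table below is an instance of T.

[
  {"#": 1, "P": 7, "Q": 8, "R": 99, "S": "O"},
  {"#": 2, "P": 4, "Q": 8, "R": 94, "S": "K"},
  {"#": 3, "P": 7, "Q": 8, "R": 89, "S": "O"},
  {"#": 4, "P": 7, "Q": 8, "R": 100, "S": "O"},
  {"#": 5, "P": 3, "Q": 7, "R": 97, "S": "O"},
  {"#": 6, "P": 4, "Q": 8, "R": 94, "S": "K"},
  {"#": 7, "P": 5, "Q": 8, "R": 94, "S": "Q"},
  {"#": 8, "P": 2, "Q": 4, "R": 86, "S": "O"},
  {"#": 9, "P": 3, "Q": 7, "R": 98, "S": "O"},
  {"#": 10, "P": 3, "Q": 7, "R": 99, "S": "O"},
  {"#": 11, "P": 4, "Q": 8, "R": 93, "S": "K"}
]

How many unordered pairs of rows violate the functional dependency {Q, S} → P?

(Q=8, S=O): all 3 rows agree on P — 0 pairs.
(Q=8, S=K): all 3 rows agree on P — 0 pairs.
(Q=7, S=O): all 3 rows agree on P — 0 pairs.

0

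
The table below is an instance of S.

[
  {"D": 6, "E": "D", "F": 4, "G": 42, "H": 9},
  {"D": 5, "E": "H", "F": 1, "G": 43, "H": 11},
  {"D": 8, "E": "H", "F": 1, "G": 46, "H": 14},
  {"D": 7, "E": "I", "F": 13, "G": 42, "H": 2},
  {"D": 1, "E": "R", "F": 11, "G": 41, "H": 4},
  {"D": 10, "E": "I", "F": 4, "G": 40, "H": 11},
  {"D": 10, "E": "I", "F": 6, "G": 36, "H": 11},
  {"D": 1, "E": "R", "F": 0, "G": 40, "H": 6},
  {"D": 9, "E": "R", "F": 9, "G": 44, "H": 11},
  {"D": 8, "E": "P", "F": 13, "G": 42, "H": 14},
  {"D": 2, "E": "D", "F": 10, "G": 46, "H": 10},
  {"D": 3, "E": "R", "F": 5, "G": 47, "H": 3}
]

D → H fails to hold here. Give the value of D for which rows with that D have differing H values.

1

D=6: 1 row → H = 9 ✓
D=5: 1 row → H = 11 ✓
D=8: 2 rows → H = 14, 14 ✓
D=7: 1 row → H = 2 ✓
D=1: 2 rows → H takes values {4, 6} — violation
D=10: 2 rows → H = 11, 11 ✓
D=9: 1 row → H = 11 ✓
D=2: 1 row → H = 10 ✓
D=3: 1 row → H = 3 ✓
The only D value with inconsistent H is D=1.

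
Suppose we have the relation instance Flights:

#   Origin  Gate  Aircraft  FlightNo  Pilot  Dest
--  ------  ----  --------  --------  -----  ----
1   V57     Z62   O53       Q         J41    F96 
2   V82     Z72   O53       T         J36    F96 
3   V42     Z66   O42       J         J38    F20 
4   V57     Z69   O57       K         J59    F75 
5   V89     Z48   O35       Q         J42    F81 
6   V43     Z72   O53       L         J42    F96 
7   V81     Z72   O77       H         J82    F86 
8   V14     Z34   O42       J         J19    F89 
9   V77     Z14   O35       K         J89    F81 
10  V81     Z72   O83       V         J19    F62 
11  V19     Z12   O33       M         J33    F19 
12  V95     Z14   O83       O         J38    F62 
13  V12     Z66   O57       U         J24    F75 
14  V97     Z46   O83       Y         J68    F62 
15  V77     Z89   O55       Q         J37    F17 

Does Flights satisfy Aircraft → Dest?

No

Aircraft=O53: rows 1, 2, 6 → Dest = F96, F96, F96 ✓
Aircraft=O42: rows 3, 8 → Dest takes values {F20, F89} — violation
Aircraft=O57: rows 4, 13 → Dest = F75, F75 ✓
Aircraft=O35: rows 5, 9 → Dest = F81, F81 ✓
Aircraft=O77: row 7 → Dest = F86 ✓
Aircraft=O83: rows 10, 12, 14 → Dest = F62, F62, F62 ✓
Aircraft=O33: row 11 → Dest = F19 ✓
Aircraft=O55: row 15 → Dest = F17 ✓
Two rows agree on Aircraft but differ on Dest, so Aircraft → Dest does not hold.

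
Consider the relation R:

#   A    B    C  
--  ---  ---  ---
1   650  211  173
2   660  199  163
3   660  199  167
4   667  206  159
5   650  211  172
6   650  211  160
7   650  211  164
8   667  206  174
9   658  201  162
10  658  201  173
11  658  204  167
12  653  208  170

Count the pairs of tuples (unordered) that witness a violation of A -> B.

A=650: all 4 rows agree on B — 0 pairs.
A=660: all 2 rows agree on B — 0 pairs.
A=667: all 2 rows agree on B — 0 pairs.
A=658: violating pairs (9,11), (10,11) — 2 pairs.

2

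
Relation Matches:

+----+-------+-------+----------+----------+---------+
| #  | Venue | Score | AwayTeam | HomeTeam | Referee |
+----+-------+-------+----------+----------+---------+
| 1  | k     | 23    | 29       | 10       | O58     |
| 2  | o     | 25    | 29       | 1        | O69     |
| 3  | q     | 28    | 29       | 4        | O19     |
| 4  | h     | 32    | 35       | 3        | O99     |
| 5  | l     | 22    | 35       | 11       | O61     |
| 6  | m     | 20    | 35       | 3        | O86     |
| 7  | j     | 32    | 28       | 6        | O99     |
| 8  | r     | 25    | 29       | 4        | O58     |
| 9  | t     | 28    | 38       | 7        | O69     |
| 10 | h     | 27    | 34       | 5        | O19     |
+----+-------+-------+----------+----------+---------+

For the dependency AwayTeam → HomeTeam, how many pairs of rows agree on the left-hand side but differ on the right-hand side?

AwayTeam=29: violating pairs (1,2), (1,3), (1,8), (2,3), (2,8) — 5 pairs.
AwayTeam=35: violating pairs (4,5), (5,6) — 2 pairs.

7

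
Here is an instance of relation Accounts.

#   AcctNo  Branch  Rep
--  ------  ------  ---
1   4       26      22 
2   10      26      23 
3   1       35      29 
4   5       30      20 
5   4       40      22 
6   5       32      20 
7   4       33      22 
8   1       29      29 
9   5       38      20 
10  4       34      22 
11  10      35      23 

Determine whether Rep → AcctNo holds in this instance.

Yes

Rep=22: rows 1, 5, 7, 10 → AcctNo = 4, 4, 4, 4 ✓
Rep=23: rows 2, 11 → AcctNo = 10, 10 ✓
Rep=29: rows 3, 8 → AcctNo = 1, 1 ✓
Rep=20: rows 4, 6, 9 → AcctNo = 5, 5, 5 ✓
Every Rep value is associated with a single AcctNo value, so Rep → AcctNo holds.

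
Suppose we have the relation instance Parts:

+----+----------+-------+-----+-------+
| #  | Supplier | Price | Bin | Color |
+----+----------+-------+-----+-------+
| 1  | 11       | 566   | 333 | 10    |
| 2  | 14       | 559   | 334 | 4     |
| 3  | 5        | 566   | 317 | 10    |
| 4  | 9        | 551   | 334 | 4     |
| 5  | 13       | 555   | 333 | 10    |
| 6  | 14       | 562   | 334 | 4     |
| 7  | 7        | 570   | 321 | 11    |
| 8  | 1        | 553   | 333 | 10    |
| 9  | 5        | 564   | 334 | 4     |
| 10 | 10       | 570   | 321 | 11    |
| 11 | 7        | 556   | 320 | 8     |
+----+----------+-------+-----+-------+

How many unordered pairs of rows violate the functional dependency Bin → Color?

0

Bin=333: all 3 rows agree on Color — 0 pairs.
Bin=334: all 4 rows agree on Color — 0 pairs.
Bin=321: all 2 rows agree on Color — 0 pairs.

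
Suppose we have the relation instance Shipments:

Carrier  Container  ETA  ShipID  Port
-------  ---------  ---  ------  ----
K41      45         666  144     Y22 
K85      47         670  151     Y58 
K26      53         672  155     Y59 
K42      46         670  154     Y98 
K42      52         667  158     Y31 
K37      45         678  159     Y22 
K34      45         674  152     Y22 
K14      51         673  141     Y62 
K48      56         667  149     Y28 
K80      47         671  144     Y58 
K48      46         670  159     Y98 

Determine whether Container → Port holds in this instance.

Container=45: 3 rows → Port = Y22, Y22, Y22 ✓
Container=47: 2 rows → Port = Y58, Y58 ✓
Container=53: 1 row → Port = Y59 ✓
Container=46: 2 rows → Port = Y98, Y98 ✓
Container=52: 1 row → Port = Y31 ✓
Container=51: 1 row → Port = Y62 ✓
Container=56: 1 row → Port = Y28 ✓
Every Container value is associated with a single Port value, so Container → Port holds.

Yes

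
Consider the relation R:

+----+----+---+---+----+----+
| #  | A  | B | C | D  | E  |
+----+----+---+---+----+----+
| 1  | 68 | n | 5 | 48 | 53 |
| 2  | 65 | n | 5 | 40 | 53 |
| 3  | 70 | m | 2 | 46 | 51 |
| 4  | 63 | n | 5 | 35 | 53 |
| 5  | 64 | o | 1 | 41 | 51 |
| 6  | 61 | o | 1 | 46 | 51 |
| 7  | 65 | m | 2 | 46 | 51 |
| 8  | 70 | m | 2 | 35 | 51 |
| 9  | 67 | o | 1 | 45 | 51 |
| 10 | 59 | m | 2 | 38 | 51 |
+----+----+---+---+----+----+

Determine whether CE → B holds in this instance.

(C=5, E=53): rows 1, 2, 4 → B = n, n, n ✓
(C=2, E=51): rows 3, 7, 8, 10 → B = m, m, m, m ✓
(C=1, E=51): rows 5, 6, 9 → B = o, o, o ✓
Every CE value is associated with a single B value, so CE → B holds.

Yes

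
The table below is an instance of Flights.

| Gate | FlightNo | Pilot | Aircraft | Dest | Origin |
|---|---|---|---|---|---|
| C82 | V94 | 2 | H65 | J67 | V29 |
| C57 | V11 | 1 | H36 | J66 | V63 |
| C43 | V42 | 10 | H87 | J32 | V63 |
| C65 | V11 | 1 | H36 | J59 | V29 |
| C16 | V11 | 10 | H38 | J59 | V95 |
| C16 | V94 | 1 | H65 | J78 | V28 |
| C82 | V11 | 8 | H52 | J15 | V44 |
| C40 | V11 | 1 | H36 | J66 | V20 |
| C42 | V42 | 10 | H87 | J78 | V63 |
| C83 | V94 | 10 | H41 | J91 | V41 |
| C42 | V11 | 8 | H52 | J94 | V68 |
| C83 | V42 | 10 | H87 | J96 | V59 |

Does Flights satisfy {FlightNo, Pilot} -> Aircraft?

(FlightNo=V94, Pilot=2): 1 row → Aircraft = H65 ✓
(FlightNo=V11, Pilot=1): 3 rows → Aircraft = H36, H36, H36 ✓
(FlightNo=V42, Pilot=10): 3 rows → Aircraft = H87, H87, H87 ✓
(FlightNo=V11, Pilot=10): 1 row → Aircraft = H38 ✓
(FlightNo=V94, Pilot=1): 1 row → Aircraft = H65 ✓
(FlightNo=V11, Pilot=8): 2 rows → Aircraft = H52, H52 ✓
(FlightNo=V94, Pilot=10): 1 row → Aircraft = H41 ✓
Every {FlightNo, Pilot} value is associated with a single Aircraft value, so {FlightNo, Pilot} -> Aircraft holds.

Yes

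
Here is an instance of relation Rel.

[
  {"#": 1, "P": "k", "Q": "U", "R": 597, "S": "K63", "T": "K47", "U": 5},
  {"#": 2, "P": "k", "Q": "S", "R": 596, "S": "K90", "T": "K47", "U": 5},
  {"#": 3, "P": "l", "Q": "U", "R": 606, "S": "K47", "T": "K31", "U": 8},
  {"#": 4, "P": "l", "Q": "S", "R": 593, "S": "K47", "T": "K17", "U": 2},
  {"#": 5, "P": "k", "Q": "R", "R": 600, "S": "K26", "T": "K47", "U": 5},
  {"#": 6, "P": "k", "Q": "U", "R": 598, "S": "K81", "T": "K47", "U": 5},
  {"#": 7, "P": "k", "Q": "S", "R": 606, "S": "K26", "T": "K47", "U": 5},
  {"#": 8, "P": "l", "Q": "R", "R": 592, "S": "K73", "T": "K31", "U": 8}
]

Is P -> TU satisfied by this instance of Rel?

No

P=k: rows 1, 2, 5, 6, 7 → {T,U} = (K47, 5), (K47, 5), (K47, 5), (K47, 5), (K47, 5) ✓
P=l: rows 3, 4, 8 → {T,U} takes values {(K31, 8), (K17, 2)} — violation
Two rows agree on P but differ on TU, so P -> TU does not hold.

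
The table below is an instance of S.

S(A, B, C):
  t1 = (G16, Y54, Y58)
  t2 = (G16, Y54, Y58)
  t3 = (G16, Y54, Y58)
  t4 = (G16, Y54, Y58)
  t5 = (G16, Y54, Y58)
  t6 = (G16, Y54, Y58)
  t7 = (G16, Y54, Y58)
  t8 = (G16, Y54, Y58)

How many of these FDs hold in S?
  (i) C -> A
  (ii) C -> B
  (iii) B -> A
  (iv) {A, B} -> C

4

(i) C -> A: every LHS value maps to a single RHS value — holds.
(ii) C -> B: every LHS value maps to a single RHS value — holds.
(iii) B -> A: every LHS value maps to a single RHS value — holds.
(iv) {A, B} -> C: every LHS value maps to a single RHS value — holds.
4 of the 4 dependencies hold.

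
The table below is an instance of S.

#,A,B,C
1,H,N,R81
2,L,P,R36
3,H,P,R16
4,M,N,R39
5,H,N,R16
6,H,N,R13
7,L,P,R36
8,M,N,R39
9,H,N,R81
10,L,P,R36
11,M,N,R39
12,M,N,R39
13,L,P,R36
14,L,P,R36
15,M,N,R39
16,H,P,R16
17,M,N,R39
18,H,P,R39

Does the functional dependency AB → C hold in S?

No

(A=H, B=N): rows 1, 5, 6, 9 → C takes values {R81, R16, R13} — violation
(A=L, B=P): rows 2, 7, 10, 13, 14 → C = R36, R36, R36, R36, R36 ✓
(A=H, B=P): rows 3, 16, 18 → C takes values {R16, R39} — violation
(A=M, B=N): rows 4, 8, 11, 12, 15, 17 → C = R39, R39, R39, R39, R39, R39 ✓
Two rows agree on AB but differ on C, so AB → C does not hold.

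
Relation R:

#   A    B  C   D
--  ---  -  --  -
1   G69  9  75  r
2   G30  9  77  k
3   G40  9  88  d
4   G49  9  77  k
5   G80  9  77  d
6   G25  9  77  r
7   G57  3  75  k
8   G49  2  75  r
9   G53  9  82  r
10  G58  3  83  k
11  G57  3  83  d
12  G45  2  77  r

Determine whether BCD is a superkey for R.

No

Rows 2 and 4 have the same BCD value (B=9, C=77, D=k) but are distinct tuples, so BCD does not determine every attribute — not a superkey.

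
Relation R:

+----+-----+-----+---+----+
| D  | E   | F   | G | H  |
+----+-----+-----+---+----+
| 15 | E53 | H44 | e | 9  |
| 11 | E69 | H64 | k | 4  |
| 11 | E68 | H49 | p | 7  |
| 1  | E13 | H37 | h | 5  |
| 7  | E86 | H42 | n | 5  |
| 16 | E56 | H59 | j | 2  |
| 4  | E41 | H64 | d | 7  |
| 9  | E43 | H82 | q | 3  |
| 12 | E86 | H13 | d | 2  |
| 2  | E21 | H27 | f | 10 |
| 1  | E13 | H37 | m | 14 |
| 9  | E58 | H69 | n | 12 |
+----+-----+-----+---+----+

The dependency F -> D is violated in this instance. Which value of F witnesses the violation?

F=H44: 1 row → D = 15 ✓
F=H64: 2 rows → D takes values {11, 4} — violation
F=H49: 1 row → D = 11 ✓
F=H37: 2 rows → D = 1, 1 ✓
F=H42: 1 row → D = 7 ✓
F=H59: 1 row → D = 16 ✓
F=H82: 1 row → D = 9 ✓
F=H13: 1 row → D = 12 ✓
F=H27: 1 row → D = 2 ✓
F=H69: 1 row → D = 9 ✓
The only F value with inconsistent D is F=H64.

H64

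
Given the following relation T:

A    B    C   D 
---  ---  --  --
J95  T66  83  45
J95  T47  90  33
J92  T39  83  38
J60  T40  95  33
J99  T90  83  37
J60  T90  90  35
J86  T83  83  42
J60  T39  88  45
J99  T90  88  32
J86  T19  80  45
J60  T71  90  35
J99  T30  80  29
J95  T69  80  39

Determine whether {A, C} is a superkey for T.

Two distinct rows share (A=J60, C=90), so {A, C} does not determine every attribute — not a superkey.

No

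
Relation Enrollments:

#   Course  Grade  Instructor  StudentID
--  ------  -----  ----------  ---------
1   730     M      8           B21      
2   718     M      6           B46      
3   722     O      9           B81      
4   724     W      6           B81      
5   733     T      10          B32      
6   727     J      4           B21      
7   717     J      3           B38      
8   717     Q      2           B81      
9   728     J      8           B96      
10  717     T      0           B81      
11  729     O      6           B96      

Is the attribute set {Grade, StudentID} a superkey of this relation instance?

Yes

All 11 rows have distinct {Grade, StudentID} values, so {Grade, StudentID} → (all attributes) holds and {Grade, StudentID} is a superkey.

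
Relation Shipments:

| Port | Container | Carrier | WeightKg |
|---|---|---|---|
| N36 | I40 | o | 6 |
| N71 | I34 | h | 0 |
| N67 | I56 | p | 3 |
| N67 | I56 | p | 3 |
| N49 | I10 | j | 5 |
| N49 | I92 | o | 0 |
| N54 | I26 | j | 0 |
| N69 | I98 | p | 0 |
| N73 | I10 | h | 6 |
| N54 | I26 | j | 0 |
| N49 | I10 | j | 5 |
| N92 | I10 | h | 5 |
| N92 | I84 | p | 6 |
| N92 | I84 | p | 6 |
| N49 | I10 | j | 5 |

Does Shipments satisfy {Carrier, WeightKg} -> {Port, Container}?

(Carrier=o, WeightKg=6): 1 row → {Port,Container} = (N36, I40) ✓
(Carrier=h, WeightKg=0): 1 row → {Port,Container} = (N71, I34) ✓
(Carrier=p, WeightKg=3): 2 rows → {Port,Container} = (N67, I56), (N67, I56) ✓
(Carrier=j, WeightKg=5): 3 rows → {Port,Container} = (N49, I10), (N49, I10), (N49, I10) ✓
(Carrier=o, WeightKg=0): 1 row → {Port,Container} = (N49, I92) ✓
(Carrier=j, WeightKg=0): 2 rows → {Port,Container} = (N54, I26), (N54, I26) ✓
(Carrier=p, WeightKg=0): 1 row → {Port,Container} = (N69, I98) ✓
(Carrier=h, WeightKg=6): 1 row → {Port,Container} = (N73, I10) ✓
(Carrier=h, WeightKg=5): 1 row → {Port,Container} = (N92, I10) ✓
(Carrier=p, WeightKg=6): 2 rows → {Port,Container} = (N92, I84), (N92, I84) ✓
Every {Carrier, WeightKg} value is associated with a single {Port, Container} value, so {Carrier, WeightKg} -> {Port, Container} holds.

Yes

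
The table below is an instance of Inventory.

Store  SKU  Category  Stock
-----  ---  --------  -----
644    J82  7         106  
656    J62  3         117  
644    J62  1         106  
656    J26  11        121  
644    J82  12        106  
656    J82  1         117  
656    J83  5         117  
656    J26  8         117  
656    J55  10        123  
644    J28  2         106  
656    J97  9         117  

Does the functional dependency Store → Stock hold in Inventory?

Store=644: 4 rows → Stock = 106, 106, 106, 106 ✓
Store=656: 7 rows → Stock takes values {117, 121, 123} — violation
Two rows agree on Store but differ on Stock, so Store → Stock does not hold.

No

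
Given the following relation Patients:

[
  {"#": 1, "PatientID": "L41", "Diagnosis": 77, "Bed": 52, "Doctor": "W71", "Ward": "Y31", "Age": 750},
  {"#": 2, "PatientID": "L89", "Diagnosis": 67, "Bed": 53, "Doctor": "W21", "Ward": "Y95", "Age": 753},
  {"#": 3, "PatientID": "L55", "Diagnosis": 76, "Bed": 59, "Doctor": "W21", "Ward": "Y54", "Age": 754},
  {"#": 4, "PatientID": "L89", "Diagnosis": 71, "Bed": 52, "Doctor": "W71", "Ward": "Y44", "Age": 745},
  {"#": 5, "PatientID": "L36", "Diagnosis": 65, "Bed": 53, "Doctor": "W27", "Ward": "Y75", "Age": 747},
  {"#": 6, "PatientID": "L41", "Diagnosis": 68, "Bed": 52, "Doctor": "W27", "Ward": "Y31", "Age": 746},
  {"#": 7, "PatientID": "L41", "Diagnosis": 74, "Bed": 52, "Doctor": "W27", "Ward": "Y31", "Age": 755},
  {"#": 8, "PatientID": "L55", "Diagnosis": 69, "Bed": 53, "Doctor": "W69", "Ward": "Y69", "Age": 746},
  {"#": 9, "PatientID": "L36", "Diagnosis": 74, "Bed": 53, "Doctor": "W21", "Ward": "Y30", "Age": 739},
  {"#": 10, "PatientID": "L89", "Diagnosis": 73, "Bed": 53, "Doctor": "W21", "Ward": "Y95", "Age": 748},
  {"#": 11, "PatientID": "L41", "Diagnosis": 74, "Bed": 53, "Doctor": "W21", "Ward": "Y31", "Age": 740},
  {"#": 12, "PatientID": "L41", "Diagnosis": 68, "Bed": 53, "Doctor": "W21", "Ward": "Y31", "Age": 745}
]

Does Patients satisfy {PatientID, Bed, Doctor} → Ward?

(PatientID=L41, Bed=52, Doctor=W71): row 1 → Ward = Y31 ✓
(PatientID=L89, Bed=53, Doctor=W21): rows 2, 10 → Ward = Y95, Y95 ✓
(PatientID=L55, Bed=59, Doctor=W21): row 3 → Ward = Y54 ✓
(PatientID=L89, Bed=52, Doctor=W71): row 4 → Ward = Y44 ✓
(PatientID=L36, Bed=53, Doctor=W27): row 5 → Ward = Y75 ✓
(PatientID=L41, Bed=52, Doctor=W27): rows 6, 7 → Ward = Y31, Y31 ✓
(PatientID=L55, Bed=53, Doctor=W69): row 8 → Ward = Y69 ✓
(PatientID=L36, Bed=53, Doctor=W21): row 9 → Ward = Y30 ✓
(PatientID=L41, Bed=53, Doctor=W21): rows 11, 12 → Ward = Y31, Y31 ✓
Every {PatientID, Bed, Doctor} value is associated with a single Ward value, so {PatientID, Bed, Doctor} → Ward holds.

Yes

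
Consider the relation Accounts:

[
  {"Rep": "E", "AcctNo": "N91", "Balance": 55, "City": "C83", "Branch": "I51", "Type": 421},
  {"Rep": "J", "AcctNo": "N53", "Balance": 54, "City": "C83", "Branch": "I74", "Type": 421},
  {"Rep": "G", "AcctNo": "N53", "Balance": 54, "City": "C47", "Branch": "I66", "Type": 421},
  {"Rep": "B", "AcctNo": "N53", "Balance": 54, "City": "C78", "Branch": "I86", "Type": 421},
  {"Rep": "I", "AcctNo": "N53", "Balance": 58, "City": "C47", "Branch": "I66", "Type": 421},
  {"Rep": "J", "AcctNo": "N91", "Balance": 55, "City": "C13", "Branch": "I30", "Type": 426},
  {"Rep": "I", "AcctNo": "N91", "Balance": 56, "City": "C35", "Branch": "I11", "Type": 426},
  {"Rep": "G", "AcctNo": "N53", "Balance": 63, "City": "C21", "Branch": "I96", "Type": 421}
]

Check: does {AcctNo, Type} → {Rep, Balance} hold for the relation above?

(AcctNo=N91, Type=421): 1 row → {Rep,Balance} = (E, 55) ✓
(AcctNo=N53, Type=421): 5 rows → {Rep,Balance} takes values {(J, 54), (G, 54), (B, 54), (I, 58), (G, 63)} — violation
(AcctNo=N91, Type=426): 2 rows → {Rep,Balance} takes values {(J, 55), (I, 56)} — violation
Two rows agree on {AcctNo, Type} but differ on {Rep, Balance}, so {AcctNo, Type} → {Rep, Balance} does not hold.

No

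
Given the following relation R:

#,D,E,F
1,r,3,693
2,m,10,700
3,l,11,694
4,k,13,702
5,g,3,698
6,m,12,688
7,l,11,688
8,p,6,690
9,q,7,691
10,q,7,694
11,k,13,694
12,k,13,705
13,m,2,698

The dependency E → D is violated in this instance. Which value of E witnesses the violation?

E=3: rows 1, 5 → D takes values {r, g} — violation
E=10: row 2 → D = m ✓
E=11: rows 3, 7 → D = l, l ✓
E=13: rows 4, 11, 12 → D = k, k, k ✓
E=12: row 6 → D = m ✓
E=6: row 8 → D = p ✓
E=7: rows 9, 10 → D = q, q ✓
E=2: row 13 → D = m ✓
The only E value with inconsistent D is E=3.

3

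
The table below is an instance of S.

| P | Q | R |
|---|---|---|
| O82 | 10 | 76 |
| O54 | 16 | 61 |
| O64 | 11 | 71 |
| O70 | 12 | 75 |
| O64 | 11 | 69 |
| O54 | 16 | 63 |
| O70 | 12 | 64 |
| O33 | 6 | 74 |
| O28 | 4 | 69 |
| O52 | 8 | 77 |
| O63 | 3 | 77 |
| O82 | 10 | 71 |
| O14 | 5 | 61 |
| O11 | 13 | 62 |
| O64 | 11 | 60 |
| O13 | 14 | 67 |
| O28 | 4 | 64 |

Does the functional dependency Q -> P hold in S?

Yes

Q=10: 2 rows → P = O82, O82 ✓
Q=16: 2 rows → P = O54, O54 ✓
Q=11: 3 rows → P = O64, O64, O64 ✓
Q=12: 2 rows → P = O70, O70 ✓
Q=6: 1 row → P = O33 ✓
Q=4: 2 rows → P = O28, O28 ✓
Q=8: 1 row → P = O52 ✓
Q=3: 1 row → P = O63 ✓
Q=5: 1 row → P = O14 ✓
Q=13: 1 row → P = O11 ✓
Q=14: 1 row → P = O13 ✓
Every Q value is associated with a single P value, so Q -> P holds.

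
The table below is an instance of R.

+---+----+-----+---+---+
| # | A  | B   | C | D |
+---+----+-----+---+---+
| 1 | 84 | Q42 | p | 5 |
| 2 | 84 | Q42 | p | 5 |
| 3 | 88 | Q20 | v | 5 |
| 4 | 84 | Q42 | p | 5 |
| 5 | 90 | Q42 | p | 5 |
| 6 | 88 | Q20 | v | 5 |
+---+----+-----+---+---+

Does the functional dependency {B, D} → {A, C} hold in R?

No

(B=Q42, D=5): rows 1, 2, 4, 5 → {A,C} takes values {(84, p), (90, p)} — violation
(B=Q20, D=5): rows 3, 6 → {A,C} = (88, v), (88, v) ✓
Two rows agree on {B, D} but differ on {A, C}, so {B, D} → {A, C} does not hold.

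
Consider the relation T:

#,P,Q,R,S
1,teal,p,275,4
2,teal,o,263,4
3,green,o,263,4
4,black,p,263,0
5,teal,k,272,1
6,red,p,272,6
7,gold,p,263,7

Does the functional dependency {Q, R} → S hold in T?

No

(Q=p, R=275): row 1 → S = 4 ✓
(Q=o, R=263): rows 2, 3 → S = 4, 4 ✓
(Q=p, R=263): rows 4, 7 → S takes values {0, 7} — violation
(Q=k, R=272): row 5 → S = 1 ✓
(Q=p, R=272): row 6 → S = 6 ✓
Two rows agree on {Q, R} but differ on S, so {Q, R} → S does not hold.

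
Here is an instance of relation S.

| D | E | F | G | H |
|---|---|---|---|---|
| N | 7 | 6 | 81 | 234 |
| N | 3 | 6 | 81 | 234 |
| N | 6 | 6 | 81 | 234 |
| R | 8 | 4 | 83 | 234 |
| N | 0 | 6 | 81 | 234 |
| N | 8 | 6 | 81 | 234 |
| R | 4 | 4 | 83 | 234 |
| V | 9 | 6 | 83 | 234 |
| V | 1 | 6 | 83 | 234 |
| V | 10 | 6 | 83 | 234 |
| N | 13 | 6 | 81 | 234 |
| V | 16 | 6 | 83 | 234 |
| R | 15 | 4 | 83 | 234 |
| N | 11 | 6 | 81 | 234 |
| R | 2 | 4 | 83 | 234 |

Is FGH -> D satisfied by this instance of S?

(F=6, G=81, H=234): 7 rows → D = N, N, N, N, N, N, N ✓
(F=4, G=83, H=234): 4 rows → D = R, R, R, R ✓
(F=6, G=83, H=234): 4 rows → D = V, V, V, V ✓
Every FGH value is associated with a single D value, so FGH -> D holds.

Yes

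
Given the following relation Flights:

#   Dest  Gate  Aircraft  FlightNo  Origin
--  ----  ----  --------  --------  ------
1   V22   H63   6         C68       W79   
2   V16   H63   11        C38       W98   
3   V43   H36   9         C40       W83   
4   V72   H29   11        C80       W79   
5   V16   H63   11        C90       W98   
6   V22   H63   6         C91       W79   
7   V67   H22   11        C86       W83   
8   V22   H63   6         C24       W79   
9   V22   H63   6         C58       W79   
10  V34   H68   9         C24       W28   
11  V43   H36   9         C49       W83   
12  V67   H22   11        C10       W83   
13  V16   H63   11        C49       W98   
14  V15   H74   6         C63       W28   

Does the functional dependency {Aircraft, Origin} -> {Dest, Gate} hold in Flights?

Yes

(Aircraft=6, Origin=W79): rows 1, 6, 8, 9 → {Dest,Gate} = (V22, H63), (V22, H63), (V22, H63), (V22, H63) ✓
(Aircraft=11, Origin=W98): rows 2, 5, 13 → {Dest,Gate} = (V16, H63), (V16, H63), (V16, H63) ✓
(Aircraft=9, Origin=W83): rows 3, 11 → {Dest,Gate} = (V43, H36), (V43, H36) ✓
(Aircraft=11, Origin=W79): row 4 → {Dest,Gate} = (V72, H29) ✓
(Aircraft=11, Origin=W83): rows 7, 12 → {Dest,Gate} = (V67, H22), (V67, H22) ✓
(Aircraft=9, Origin=W28): row 10 → {Dest,Gate} = (V34, H68) ✓
(Aircraft=6, Origin=W28): row 14 → {Dest,Gate} = (V15, H74) ✓
Every {Aircraft, Origin} value is associated with a single {Dest, Gate} value, so {Aircraft, Origin} -> {Dest, Gate} holds.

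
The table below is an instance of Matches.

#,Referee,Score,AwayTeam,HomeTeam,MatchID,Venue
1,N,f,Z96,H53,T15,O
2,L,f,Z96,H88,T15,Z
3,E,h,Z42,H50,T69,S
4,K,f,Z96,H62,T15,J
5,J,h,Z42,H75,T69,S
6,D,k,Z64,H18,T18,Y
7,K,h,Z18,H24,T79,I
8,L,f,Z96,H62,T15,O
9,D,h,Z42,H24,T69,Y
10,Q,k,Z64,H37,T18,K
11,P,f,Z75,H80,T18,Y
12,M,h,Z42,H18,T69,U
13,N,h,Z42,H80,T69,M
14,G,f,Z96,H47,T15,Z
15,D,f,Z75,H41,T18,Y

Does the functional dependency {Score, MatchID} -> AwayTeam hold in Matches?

(Score=f, MatchID=T15): rows 1, 2, 4, 8, 14 → AwayTeam = Z96, Z96, Z96, Z96, Z96 ✓
(Score=h, MatchID=T69): rows 3, 5, 9, 12, 13 → AwayTeam = Z42, Z42, Z42, Z42, Z42 ✓
(Score=k, MatchID=T18): rows 6, 10 → AwayTeam = Z64, Z64 ✓
(Score=h, MatchID=T79): row 7 → AwayTeam = Z18 ✓
(Score=f, MatchID=T18): rows 11, 15 → AwayTeam = Z75, Z75 ✓
Every {Score, MatchID} value is associated with a single AwayTeam value, so {Score, MatchID} -> AwayTeam holds.

Yes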